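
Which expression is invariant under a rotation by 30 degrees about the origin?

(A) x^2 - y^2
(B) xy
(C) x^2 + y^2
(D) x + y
C

A rotation by 30 degrees sends (x, y) to (sqrt(3)x/2 - y/2, x/2 + sqrt(3)y/2).
Substitute the transformed coordinates into each option and compare with the original:
(A) x^2 - y^2  ->  (sqrt(3)x/2 - y/2)^2 - (x/2 + sqrt(3)y/2)^2 = x^2/2 - sqrt(3)xy - y^2/2   [differs from x^2 - y^2: not invariant]
(B) xy  ->  (sqrt(3)x/2 - y/2)(x/2 + sqrt(3)y/2) = sqrt(3)x^2/4 + xy/2 - sqrt(3)y^2/4   [differs from xy: not invariant]
(C) x^2 + y^2  ->  (sqrt(3)x/2 - y/2)^2 + (x/2 + sqrt(3)y/2)^2 = x^2 + y^2   [equals x^2 + y^2: invariant]
(D) x + y  ->  (sqrt(3)x/2 - y/2) + (x/2 + sqrt(3)y/2) = x/2 + sqrt(3)x/2 - y/2 + sqrt(3)y/2   [differs from x + y: not invariant]

Only option (C), x^2 + y^2, is unchanged by the transformation.
Geometrically, x^2 + y^2 is the squared distance from the origin, which every rotation about the origin preserves.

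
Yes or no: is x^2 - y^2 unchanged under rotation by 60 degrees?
No

Applying rotation by 60 degrees: x' = x*cos(60 degrees) - y*sin(60 degrees) = x/2 - sqrt(3)y/2, y' = x*sin(60 degrees) + y*cos(60 degrees) = sqrt(3)x/2 + y/2

Substituting into x^2 - y^2:
(x/2 - sqrt(3)y/2)^2 - (sqrt(3)x/2 + y/2)^2
= -x^2/2 - sqrt(3)xy + y^2/2

This differs from the original expression x^2 - y^2, so it is NOT invariant.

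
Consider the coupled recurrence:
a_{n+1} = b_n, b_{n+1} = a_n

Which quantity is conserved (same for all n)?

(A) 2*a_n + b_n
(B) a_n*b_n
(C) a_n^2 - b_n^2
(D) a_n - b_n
B

Replace a_n by a_{n+1} = b_n and b_n by b_{n+1} = a_n in each option and simplify:
(A) 2*a_n + b_n  ->  2*(b_n) + (a_n) = a_n + 2*b_n   [not conserved]
(B) a_n*b_n  ->  (b_n)*(a_n) = a_n*b_n   [conserved]
(C) a_n^2 - b_n^2  ->  (b_n)^2 - (a_n)^2 = -a_n^2 + b_n^2   [not conserved]
(D) a_n - b_n  ->  (b_n) - (a_n) = -a_n + b_n   [not conserved]

Only (B) a_n*b_n returns to itself after one step, so it is the conserved quantity.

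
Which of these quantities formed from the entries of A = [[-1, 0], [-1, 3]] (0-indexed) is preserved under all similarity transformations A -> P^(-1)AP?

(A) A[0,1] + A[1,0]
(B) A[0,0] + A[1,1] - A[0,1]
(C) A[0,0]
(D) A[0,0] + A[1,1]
D

A[0,0] + A[1,1] is the trace of A. By the cyclic property of the trace, tr(P^(-1)AP) = tr(APP^(-1)) = tr(A), so it is the same for every matrix similar to A.

The other combinations are not similarity invariants. For example, take P = [[1, 2], [0, 1]] (det P = 1), so P^(-1) = [[1, -2], [0, 1]] and
B = P^(-1)AP = [[1, -4], [-1, 1]].
Evaluating each option on A and on B:
(A) A[0,1] + A[1,0]: -1 for A, -5 for B -> changes
(B) A[0,0] + A[1,1] - A[0,1]: 2 for A, 6 for B -> changes
(C) A[0,0]: -1 for A, 1 for B -> changes
(D) A[0,0] + A[1,1]: 2 for A, 2 for B -> unchanged

Only (D) A[0,0] + A[1,1] = 2 survives (and it does so for every P, not just this one), so it is the invariant.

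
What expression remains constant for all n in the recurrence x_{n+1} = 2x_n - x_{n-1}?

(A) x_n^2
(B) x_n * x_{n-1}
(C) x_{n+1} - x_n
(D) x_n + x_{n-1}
C

For the recurrence x_{n+1} = 2x_n - x_{n-1}:

If x_{n+1} = 2x_n - x_{n-1}, then:
x_{n+1} - x_n = x_n - x_{n-1}
The first difference is constant throughout the sequence.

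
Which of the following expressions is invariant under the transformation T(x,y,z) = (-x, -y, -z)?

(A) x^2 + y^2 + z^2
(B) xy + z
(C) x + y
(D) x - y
A

Apply T(x,y,z) = (-x, -y, -z) to each option, i.e. replace (x, y, z) by the transformed coordinates.
Substitute the transformed coordinates into each option and compare with the original:
(A) x^2 + y^2 + z^2  ->  (-x)^2 + (-y)^2 + (-z)^2 = x^2 + y^2 + z^2   [equals x^2 + y^2 + z^2: invariant]
(B) xy + z  ->  (-x)(-y) + (-z) = xy - z   [differs from xy + z: not invariant]
(C) x + y  ->  (-x) + (-y) = -x - y   [differs from x + y: not invariant]
(D) x - y  ->  (-x) - (-y) = -x + y   [differs from x - y: not invariant]

Only option (A), x^2 + y^2 + z^2, is unchanged by the transformation.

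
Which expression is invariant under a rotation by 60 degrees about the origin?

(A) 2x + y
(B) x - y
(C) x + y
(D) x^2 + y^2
D

A rotation by 60 degrees sends (x, y) to (x/2 - sqrt(3)y/2, sqrt(3)x/2 + y/2).
Substitute the transformed coordinates into each option and compare with the original:
(A) 2x + y  ->  2(x/2 - sqrt(3)y/2) + (sqrt(3)x/2 + y/2) = sqrt(3)x/2 + x - sqrt(3)y + y/2   [differs from 2x + y: not invariant]
(B) x - y  ->  (x/2 - sqrt(3)y/2) - (sqrt(3)x/2 + y/2) = -sqrt(3)x/2 + x/2 - sqrt(3)y/2 - y/2   [differs from x - y: not invariant]
(C) x + y  ->  (x/2 - sqrt(3)y/2) + (sqrt(3)x/2 + y/2) = x/2 + sqrt(3)x/2 - sqrt(3)y/2 + y/2   [differs from x + y: not invariant]
(D) x^2 + y^2  ->  (x/2 - sqrt(3)y/2)^2 + (sqrt(3)x/2 + y/2)^2 = x^2 + y^2   [equals x^2 + y^2: invariant]

Only option (D), x^2 + y^2, is unchanged by the transformation.
Geometrically, x^2 + y^2 is the squared distance from the origin, which every rotation about the origin preserves.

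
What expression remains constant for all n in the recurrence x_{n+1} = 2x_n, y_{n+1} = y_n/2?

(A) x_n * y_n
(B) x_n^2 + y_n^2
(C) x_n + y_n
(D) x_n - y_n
A

For the recurrence x_{n+1} = 2x_n, y_{n+1} = y_n/2:

x_{n+1} * y_{n+1} = (2x_n) * (y_n/2) = x_n * y_n
The product is conserved.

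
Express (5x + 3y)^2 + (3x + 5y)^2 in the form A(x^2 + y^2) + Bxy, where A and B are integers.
34(x^2 + y^2) + 60xy

Expanding: (5x + 3y)^2 = 25x^2 + 30xy + 9y^2
(3x + 5y)^2 = 9x^2 + 30xy + 25y^2
Sum = (25+9)(x^2+y^2) + 60xy = 34(x^2 + y^2) + 60xy
This is symmetric in x and y.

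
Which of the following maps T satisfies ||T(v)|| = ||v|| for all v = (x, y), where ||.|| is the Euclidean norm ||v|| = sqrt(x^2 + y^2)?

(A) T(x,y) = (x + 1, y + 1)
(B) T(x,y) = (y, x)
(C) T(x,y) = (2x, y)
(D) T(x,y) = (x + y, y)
B

A transformation preserves a norm if ||T(v)|| = ||v|| for every v; a single vector where the norm changes rules an option out.

(A) T(x,y) = (x + 1, y + 1): v = (1, 0) has norm sqrt((1)^2 + (0)^2) = 1, but T(v) = (2, 1) has norm sqrt(5) -- not preserved.
(B) T(x,y) = (y, x): preserves the norm -- it is an orthogonal map (a rotation/reflection), and (y)^2 + (x)^2 simplifies to x^2 + y^2.
(C) T(x,y) = (2x, y): v = (1, 0) has norm sqrt((1)^2 + (0)^2) = 1, but T(v) = (2, 0) has norm 2 -- not preserved.
(D) T(x,y) = (x + y, y): v = (0, 1) has norm sqrt((0)^2 + (1)^2) = 1, but T(v) = (1, 1) has norm sqrt(2) -- not preserved.

Therefore the answer is (B).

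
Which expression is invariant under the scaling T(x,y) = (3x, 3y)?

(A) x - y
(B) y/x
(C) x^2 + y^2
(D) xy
B

Under the uniform scaling T(x,y) = (3x, 3y):
Substitute the transformed coordinates into each option and compare with the original:
(A) x - y  ->  (3x) - (3y) = 3x - 3y   [differs from x - y: not invariant]
(B) y/x  ->  (3y)/(3x) = y/x   [equals y/x: invariant]
(C) x^2 + y^2  ->  (3x)^2 + (3y)^2 = 9x^2 + 9y^2   [differs from x^2 + y^2: not invariant]
(D) xy  ->  (3x)(3y) = 9xy   [differs from xy: not invariant]

Only option (B), y/x, is unchanged by the transformation.
The common factor 3 cancels in a ratio of coordinates, while sums, products and sums of squares pick up factors of 3 or 9.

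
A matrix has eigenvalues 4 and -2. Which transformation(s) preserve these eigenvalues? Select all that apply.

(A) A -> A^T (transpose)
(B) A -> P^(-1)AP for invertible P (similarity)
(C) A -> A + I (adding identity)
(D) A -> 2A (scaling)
A and B

Eigenvalues are preserved by:
1. Similarity transformations: A -> P^(-1)AP (same characteristic polynomial)
2. Transpose: A^T has the same eigenvalues as A

Eigenvalues are NOT preserved by:
- Adding identity: eigenvalues become 4+1, -2+1
- Scaling: eigenvalues become 8, -4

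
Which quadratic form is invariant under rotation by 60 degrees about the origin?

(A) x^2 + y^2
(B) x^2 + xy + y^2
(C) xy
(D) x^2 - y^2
A

Rotation by 60 degrees sends (x, y) to (x/2 - sqrt(3)y/2, sqrt(3)x/2 + y/2).
Substitute the transformed coordinates into each option and compare with the original:
(A) x^2 + y^2  ->  (x/2 - sqrt(3)y/2)^2 + (sqrt(3)x/2 + y/2)^2 = x^2 + y^2   [equals x^2 + y^2: invariant]
(B) x^2 + xy + y^2  ->  (x/2 - sqrt(3)y/2)^2 + (x/2 - sqrt(3)y/2)(sqrt(3)x/2 + y/2) + (sqrt(3)x/2 + y/2)^2 = sqrt(3)x^2/4 + x^2 - xy/2 - sqrt(3)y^2/4 + y^2   [differs from x^2 + xy + y^2: not invariant]
(C) xy  ->  (x/2 - sqrt(3)y/2)(sqrt(3)x/2 + y/2) = sqrt(3)x^2/4 - xy/2 - sqrt(3)y^2/4   [differs from xy: not invariant]
(D) x^2 - y^2  ->  (x/2 - sqrt(3)y/2)^2 - (sqrt(3)x/2 + y/2)^2 = -x^2/2 - sqrt(3)xy + y^2/2   [differs from x^2 - y^2: not invariant]

Only option (A), x^2 + y^2, is unchanged by the transformation.
x^2 + y^2 is the squared distance from the origin, which rotations preserve.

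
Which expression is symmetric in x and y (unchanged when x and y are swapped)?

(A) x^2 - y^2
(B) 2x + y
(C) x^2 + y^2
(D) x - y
C

A symmetric expression is unchanged when the variables are permuted; here the transformation to test is the swap (x, y) -> (y, x).
Substitute the transformed coordinates into each option and compare with the original:
(A) x^2 - y^2  ->  (y)^2 - (x)^2 = -x^2 + y^2   [differs from x^2 - y^2: not invariant]
(B) 2x + y  ->  2(y) + (x) = x + 2y   [differs from 2x + y: not invariant]
(C) x^2 + y^2  ->  (y)^2 + (x)^2 = x^2 + y^2   [equals x^2 + y^2: invariant]
(D) x - y  ->  (y) - (x) = -x + y   [differs from x - y: not invariant]

Only option (C), x^2 + y^2, is unchanged by the transformation.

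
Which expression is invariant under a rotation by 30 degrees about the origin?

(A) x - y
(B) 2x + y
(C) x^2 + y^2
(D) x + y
C

A rotation by 30 degrees sends (x, y) to (sqrt(3)x/2 - y/2, x/2 + sqrt(3)y/2).
Substitute the transformed coordinates into each option and compare with the original:
(A) x - y  ->  (sqrt(3)x/2 - y/2) - (x/2 + sqrt(3)y/2) = -x/2 + sqrt(3)x/2 - sqrt(3)y/2 - y/2   [differs from x - y: not invariant]
(B) 2x + y  ->  2(sqrt(3)x/2 - y/2) + (x/2 + sqrt(3)y/2) = x/2 + sqrt(3)x - y + sqrt(3)y/2   [differs from 2x + y: not invariant]
(C) x^2 + y^2  ->  (sqrt(3)x/2 - y/2)^2 + (x/2 + sqrt(3)y/2)^2 = x^2 + y^2   [equals x^2 + y^2: invariant]
(D) x + y  ->  (sqrt(3)x/2 - y/2) + (x/2 + sqrt(3)y/2) = x/2 + sqrt(3)x/2 - y/2 + sqrt(3)y/2   [differs from x + y: not invariant]

Only option (C), x^2 + y^2, is unchanged by the transformation.
Geometrically, x^2 + y^2 is the squared distance from the origin, which every rotation about the origin preserves.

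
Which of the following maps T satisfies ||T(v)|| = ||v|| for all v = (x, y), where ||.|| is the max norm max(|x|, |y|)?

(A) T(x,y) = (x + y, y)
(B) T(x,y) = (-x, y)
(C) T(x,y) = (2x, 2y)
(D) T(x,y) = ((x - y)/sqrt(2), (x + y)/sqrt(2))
B

A transformation preserves a norm if ||T(v)|| = ||v|| for every v; a single vector where the norm changes rules an option out.

(A) T(x,y) = (x + y, y): v = (1, 1) has norm max(|1|, |1|) = 1, but T(v) = (2, 1) has norm 2 -- not preserved.
(B) T(x,y) = (-x, y): preserves the norm -- it only permutes the coordinates and/or flips signs, which leaves max(|x|, |y|) unchanged.
(C) T(x,y) = (2x, 2y): v = (1, 0) has norm max(|1|, |0|) = 1, but T(v) = (2, 0) has norm 2 -- not preserved.
(D) T(x,y) = ((x - y)/sqrt(2), (x + y)/sqrt(2)): v = (1, 0) has norm max(|1|, |0|) = 1, but T(v) = (sqrt(2)/2, sqrt(2)/2) has norm sqrt(2)/2 -- not preserved.

Therefore the answer is (B).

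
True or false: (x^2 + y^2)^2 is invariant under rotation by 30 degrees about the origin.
True

Applying rotation by 30 degrees: x' = x*cos(30 degrees) - y*sin(30 degrees) = sqrt(3)x/2 - y/2, y' = x*sin(30 degrees) + y*cos(30 degrees) = x/2 + sqrt(3)y/2

Substituting into (x^2 + y^2)^2:
((sqrt(3)x/2 - y/2)^2 + (x/2 + sqrt(3)y/2)^2)^2
= x^4 + 2x^2y^2 + y^4 = (x^2 + y^2)^2

This equals the original expression (x^2 + y^2)^2, so it IS invariant.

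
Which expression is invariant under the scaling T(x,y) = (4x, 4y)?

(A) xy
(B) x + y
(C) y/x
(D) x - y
C

Under the uniform scaling T(x,y) = (4x, 4y):
Substitute the transformed coordinates into each option and compare with the original:
(A) xy  ->  (4x)(4y) = 16xy   [differs from xy: not invariant]
(B) x + y  ->  (4x) + (4y) = 4x + 4y   [differs from x + y: not invariant]
(C) y/x  ->  (4y)/(4x) = y/x   [equals y/x: invariant]
(D) x - y  ->  (4x) - (4y) = 4x - 4y   [differs from x - y: not invariant]

Only option (C), y/x, is unchanged by the transformation.
The common factor 4 cancels in a ratio of coordinates, while sums, products and sums of squares pick up factors of 4 or 16.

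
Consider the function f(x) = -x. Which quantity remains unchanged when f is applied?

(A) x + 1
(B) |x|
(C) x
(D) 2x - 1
B

For f(x) = -x:
Applying f replaces x by -x. Since |-x| = |x|, the absolute value is unchanged by f, whereas x -> -x, 2x - 1 -> -2x - 1 and x + 1 -> -x + 1 all change.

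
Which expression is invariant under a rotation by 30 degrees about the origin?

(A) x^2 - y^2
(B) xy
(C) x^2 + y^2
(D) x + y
C

A rotation by 30 degrees sends (x, y) to (sqrt(3)x/2 - y/2, x/2 + sqrt(3)y/2).
Substitute the transformed coordinates into each option and compare with the original:
(A) x^2 - y^2  ->  (sqrt(3)x/2 - y/2)^2 - (x/2 + sqrt(3)y/2)^2 = x^2/2 - sqrt(3)xy - y^2/2   [differs from x^2 - y^2: not invariant]
(B) xy  ->  (sqrt(3)x/2 - y/2)(x/2 + sqrt(3)y/2) = sqrt(3)x^2/4 + xy/2 - sqrt(3)y^2/4   [differs from xy: not invariant]
(C) x^2 + y^2  ->  (sqrt(3)x/2 - y/2)^2 + (x/2 + sqrt(3)y/2)^2 = x^2 + y^2   [equals x^2 + y^2: invariant]
(D) x + y  ->  (sqrt(3)x/2 - y/2) + (x/2 + sqrt(3)y/2) = x/2 + sqrt(3)x/2 - y/2 + sqrt(3)y/2   [differs from x + y: not invariant]

Only option (C), x^2 + y^2, is unchanged by the transformation.
Geometrically, x^2 + y^2 is the squared distance from the origin, which every rotation about the origin preserves.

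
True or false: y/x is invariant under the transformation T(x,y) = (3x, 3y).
True

Substitute T(x,y) = (3x, 3y) into the expression and compare with the original.

Original: y/x
After applying T: (3y)/(3x) = y/x

This is identical to the original y/x, so the expression is invariant.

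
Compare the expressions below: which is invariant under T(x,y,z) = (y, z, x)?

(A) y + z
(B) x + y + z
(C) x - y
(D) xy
B

Apply T(x,y,z) = (y, z, x) to each option, i.e. replace (x, y, z) by the transformed coordinates.
Substitute the transformed coordinates into each option and compare with the original:
(A) y + z  ->  (z) + (x) = x + z   [differs from y + z: not invariant]
(B) x + y + z  ->  (y) + (z) + (x) = x + y + z   [equals x + y + z: invariant]
(C) x - y  ->  (y) - (z) = y - z   [differs from x - y: not invariant]
(D) xy  ->  (y)(z) = yz   [differs from xy: not invariant]

Only option (B), x + y + z, is unchanged by the transformation.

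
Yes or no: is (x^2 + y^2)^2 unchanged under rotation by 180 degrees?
Yes

Applying rotation by 180 degrees: x' = x*cos(180 degrees) - y*sin(180 degrees) = -x, y' = x*sin(180 degrees) + y*cos(180 degrees) = -y

Substituting into (x^2 + y^2)^2:
((-x)^2 + (-y)^2)^2
= x^4 + 2x^2y^2 + y^4 = (x^2 + y^2)^2

This equals the original expression (x^2 + y^2)^2, so it IS invariant.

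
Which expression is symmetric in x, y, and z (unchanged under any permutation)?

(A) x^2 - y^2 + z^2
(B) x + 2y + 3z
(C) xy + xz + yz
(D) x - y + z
C

A symmetric expression is unchanged when the variables are permuted; here the transformation to test is the swap (x, y) -> (y, x).
A symmetric expression must survive every permutation; the single swap x <-> y already eliminates the distractors, and the keyed expression is also unchanged by x <-> z and y <-> z (each variable enters it in exactly the same way).
Substitute the transformed coordinates into each option and compare with the original:
(A) x^2 - y^2 + z^2  ->  (y)^2 - (x)^2 + z^2 = -x^2 + y^2 + z^2   [differs from x^2 - y^2 + z^2: not invariant]
(B) x + 2y + 3z  ->  (y) + 2(x) + 3z = 2x + y + 3z   [differs from x + 2y + 3z: not invariant]
(C) xy + xz + yz  ->  (y)(x) + (y)z + (x)z = xy + xz + yz   [equals xy + xz + yz: invariant]
(D) x - y + z  ->  (y) - (x) + z = -x + y + z   [differs from x - y + z: not invariant]

Only option (C), xy + xz + yz, is unchanged by the transformation.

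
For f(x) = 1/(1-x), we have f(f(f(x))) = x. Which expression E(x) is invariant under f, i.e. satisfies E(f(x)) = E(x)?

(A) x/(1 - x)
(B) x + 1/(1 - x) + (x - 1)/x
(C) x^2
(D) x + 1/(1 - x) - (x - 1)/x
B

Replace x by f(x) = 1/(1 - x) in each option and simplify. As a quick numerical cross-check, also compare E(5) with E(f(5)) = E(-1/4).

(A) x/(1 - x)  ->  (1/(1 - x))/(1 - (1/(1 - x))) = -1/x; check: E(5) = -5/4 but E(-1/4) = -1/5.   [not invariant]
(B) x + 1/(1 - x) + (x - 1)/x  ->  (1/(1 - x)) + 1/(1 - (1/(1 - x))) + ((1/(1 - x)) - 1)/(1/(1 - x)), which simplifies back to x + 1/(1 - x) + (x - 1)/x; check: E(5) = 111/20, E(-1/4) = 111/20.   [invariant]
(C) x^2  ->  (1/(1 - x))^2 = (x - 1)^(-2); check: E(5) = 25 but E(-1/4) = 1/16.   [not invariant]
(D) x + 1/(1 - x) - (x - 1)/x  ->  (1/(1 - x)) + 1/(1 - (1/(1 - x))) - ((1/(1 - x)) - 1)/(1/(1 - x)) = (x^2(1 - x) - x + (x - 1)^2)/(x(x - 1)); check: E(5) = 79/20 but E(-1/4) = -89/20.   [not invariant]

Only (B) is unchanged. Indeed f(f(x)) = 1/(1 - 1/(1-x)) = (1-x)/(-x) = (x-1)/x, so E(x) = x + f(x) + f(f(x)) is the sum over the whole 3-cycle; applying f just permutes the three terms cyclically (x -> f(x) -> f(f(x)) -> x), leaving the sum unchanged.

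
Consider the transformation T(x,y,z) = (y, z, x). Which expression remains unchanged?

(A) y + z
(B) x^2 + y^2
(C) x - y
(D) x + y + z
D

Apply T(x,y,z) = (y, z, x) to each option, i.e. replace (x, y, z) by the transformed coordinates.
Substitute the transformed coordinates into each option and compare with the original:
(A) y + z  ->  (z) + (x) = x + z   [differs from y + z: not invariant]
(B) x^2 + y^2  ->  (y)^2 + (z)^2 = y^2 + z^2   [differs from x^2 + y^2: not invariant]
(C) x - y  ->  (y) - (z) = y - z   [differs from x - y: not invariant]
(D) x + y + z  ->  (y) + (z) + (x) = x + y + z   [equals x + y + z: invariant]

Only option (D), x + y + z, is unchanged by the transformation.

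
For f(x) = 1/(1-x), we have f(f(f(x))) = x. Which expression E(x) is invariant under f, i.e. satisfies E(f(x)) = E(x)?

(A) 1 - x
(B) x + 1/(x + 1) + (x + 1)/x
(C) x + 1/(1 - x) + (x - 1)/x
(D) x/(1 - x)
C

Replace x by f(x) = 1/(1 - x) in each option and simplify. As a quick numerical cross-check, also compare E(4) with E(f(4)) = E(-1/3).

(A) 1 - x  ->  1 - (1/(1 - x)) = x/(x - 1); check: E(4) = -3 but E(-1/3) = 4/3.   [not invariant]
(B) x + 1/(x + 1) + (x + 1)/x  ->  (1/(1 - x)) + 1/((1/(1 - x)) + 1) + ((1/(1 - x)) + 1)/(1/(1 - x)) = (-x^3 + 6x^2 - 11x + 7)/(x^2 - 3x + 2); check: E(4) = 109/20 but E(-1/3) = -5/6.   [not invariant]
(C) x + 1/(1 - x) + (x - 1)/x  ->  (1/(1 - x)) + 1/(1 - (1/(1 - x))) + ((1/(1 - x)) - 1)/(1/(1 - x)), which simplifies back to x + 1/(1 - x) + (x - 1)/x; check: E(4) = 53/12, E(-1/3) = 53/12.   [invariant]
(D) x/(1 - x)  ->  (1/(1 - x))/(1 - (1/(1 - x))) = -1/x; check: E(4) = -4/3 but E(-1/3) = -1/4.   [not invariant]

Only (C) is unchanged. Indeed f(f(x)) = 1/(1 - 1/(1-x)) = (1-x)/(-x) = (x-1)/x, so E(x) = x + f(x) + f(f(x)) is the sum over the whole 3-cycle; applying f just permutes the three terms cyclically (x -> f(x) -> f(f(x)) -> x), leaving the sum unchanged.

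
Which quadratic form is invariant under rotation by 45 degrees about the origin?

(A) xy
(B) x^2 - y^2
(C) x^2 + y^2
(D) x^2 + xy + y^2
C

Rotation by 45 degrees sends (x, y) to (sqrt(2)x/2 - sqrt(2)y/2, sqrt(2)x/2 + sqrt(2)y/2).
Substitute the transformed coordinates into each option and compare with the original:
(A) xy  ->  (sqrt(2)x/2 - sqrt(2)y/2)(sqrt(2)x/2 + sqrt(2)y/2) = x^2/2 - y^2/2   [differs from xy: not invariant]
(B) x^2 - y^2  ->  (sqrt(2)x/2 - sqrt(2)y/2)^2 - (sqrt(2)x/2 + sqrt(2)y/2)^2 = -2xy   [differs from x^2 - y^2: not invariant]
(C) x^2 + y^2  ->  (sqrt(2)x/2 - sqrt(2)y/2)^2 + (sqrt(2)x/2 + sqrt(2)y/2)^2 = x^2 + y^2   [equals x^2 + y^2: invariant]
(D) x^2 + xy + y^2  ->  (sqrt(2)x/2 - sqrt(2)y/2)^2 + (sqrt(2)x/2 - sqrt(2)y/2)(sqrt(2)x/2 + sqrt(2)y/2) + (sqrt(2)x/2 + sqrt(2)y/2)^2 = 3x^2/2 + y^2/2   [differs from x^2 + xy + y^2: not invariant]

Only option (C), x^2 + y^2, is unchanged by the transformation.
x^2 + y^2 is the squared distance from the origin, which rotations preserve.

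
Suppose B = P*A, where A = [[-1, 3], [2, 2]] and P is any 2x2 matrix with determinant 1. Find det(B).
-8

By the multiplicative property of determinants, det(B) = det(P*A) = det(P) * det(A) = det(A),
so the determinant is invariant under multiplication by any determinant-1 matrix; we just need det(A).

det(A) = (-1)(2) - (3)(2) = -2 - 6 = -8

Therefore det(B) = 1 * (-8) = -8.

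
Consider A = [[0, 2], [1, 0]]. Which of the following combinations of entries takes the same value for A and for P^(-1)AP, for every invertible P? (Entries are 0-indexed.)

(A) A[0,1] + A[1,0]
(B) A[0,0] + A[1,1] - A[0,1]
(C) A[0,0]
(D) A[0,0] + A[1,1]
D

A[0,0] + A[1,1] is the trace of A. By the cyclic property of the trace, tr(P^(-1)AP) = tr(APP^(-1)) = tr(A), so it is the same for every matrix similar to A.

The other combinations are not similarity invariants. For example, take P = [[1, -1], [0, 1]] (det P = 1), so P^(-1) = [[1, 1], [0, 1]] and
B = P^(-1)AP = [[1, 1], [1, -1]].
Evaluating each option on A and on B:
(A) A[0,1] + A[1,0]: 3 for A, 2 for B -> changes
(B) A[0,0] + A[1,1] - A[0,1]: -2 for A, -1 for B -> changes
(C) A[0,0]: 0 for A, 1 for B -> changes
(D) A[0,0] + A[1,1]: 0 for A, 0 for B -> unchanged

Only (D) A[0,0] + A[1,1] = 0 survives (and it does so for every P, not just this one), so it is the invariant.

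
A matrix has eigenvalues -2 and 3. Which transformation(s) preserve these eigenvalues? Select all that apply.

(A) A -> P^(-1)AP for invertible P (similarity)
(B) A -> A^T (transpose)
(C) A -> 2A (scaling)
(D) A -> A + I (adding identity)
A and B

Eigenvalues are preserved by:
1. Similarity transformations: A -> P^(-1)AP (same characteristic polynomial)
2. Transpose: A^T has the same eigenvalues as A

Eigenvalues are NOT preserved by:
- Adding identity: eigenvalues become -2+1, 3+1
- Scaling: eigenvalues become -4, 6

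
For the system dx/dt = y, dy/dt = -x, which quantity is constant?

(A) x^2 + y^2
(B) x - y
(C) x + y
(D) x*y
A

A first integral I satisfies dI/dt = 0 along every solution. Differentiate each option and use the equation of motion:
(A) d/dt[x^2 + y^2] = 2x*dx/dt + 2y*dy/dt = 2x*y + 2y*(-x) = 0
(B) d/dt[x - y] = y - (-x) = x + y, not identically 0
(C) d/dt[x + y] = y + (-x) = y - x, not identically 0
(D) d/dt[x*y] = (dx/dt)y + x(dy/dt) = y^2 - x^2, not identically 0

Only (A) has zero time-derivative. So x^2 + y^2 (the squared radius; trajectories are circles) is the conserved quantity.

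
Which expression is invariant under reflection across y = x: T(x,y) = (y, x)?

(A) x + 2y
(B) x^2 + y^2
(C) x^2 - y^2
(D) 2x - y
B

The map is reflection across y = x: T(x,y) = (y, x).
Substitute the transformed coordinates into each option and compare with the original:
(A) x + 2y  ->  (y) + 2(x) = 2x + y   [differs from x + 2y: not invariant]
(B) x^2 + y^2  ->  (y)^2 + (x)^2 = x^2 + y^2   [equals x^2 + y^2: invariant]
(C) x^2 - y^2  ->  (y)^2 - (x)^2 = -x^2 + y^2   [differs from x^2 - y^2: not invariant]
(D) 2x - y  ->  2(y) - (x) = -x + 2y   [differs from 2x - y: not invariant]

Only option (B), x^2 + y^2, is unchanged by the transformation.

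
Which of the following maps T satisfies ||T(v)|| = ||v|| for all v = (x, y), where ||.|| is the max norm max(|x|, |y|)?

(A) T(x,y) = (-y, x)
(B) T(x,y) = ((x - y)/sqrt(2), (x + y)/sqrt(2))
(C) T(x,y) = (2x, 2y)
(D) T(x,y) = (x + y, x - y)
A

A transformation preserves a norm if ||T(v)|| = ||v|| for every v; a single vector where the norm changes rules an option out.

(A) T(x,y) = (-y, x): preserves the norm -- it only permutes the coordinates and/or flips signs, which leaves max(|x|, |y|) unchanged.
(B) T(x,y) = ((x - y)/sqrt(2), (x + y)/sqrt(2)): v = (1, 0) has norm max(|1|, |0|) = 1, but T(v) = (sqrt(2)/2, sqrt(2)/2) has norm sqrt(2)/2 -- not preserved.
(C) T(x,y) = (2x, 2y): v = (1, 0) has norm max(|1|, |0|) = 1, but T(v) = (2, 0) has norm 2 -- not preserved.
(D) T(x,y) = (x + y, x - y): v = (1, 1) has norm max(|1|, |1|) = 1, but T(v) = (2, 0) has norm 2 -- not preserved.

Therefore the answer is (A).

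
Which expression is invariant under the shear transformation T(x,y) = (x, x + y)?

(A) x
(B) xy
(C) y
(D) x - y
A

Under the shear T(x,y) = (x, x + y):
Substitute the transformed coordinates into each option and compare with the original:
(A) x  ->  (x) = x   [equals x: invariant]
(B) xy  ->  (x)(x + y) = x^2 + xy   [differs from xy: not invariant]
(C) y  ->  (x + y) = x + y   [differs from y: not invariant]
(D) x - y  ->  (x) - (x + y) = -y   [differs from x - y: not invariant]

Only option (A), x, is unchanged by the transformation.
A vertical shear moves points parallel to the y-axis, so the x-coordinate (and any function of x alone) is unchanged.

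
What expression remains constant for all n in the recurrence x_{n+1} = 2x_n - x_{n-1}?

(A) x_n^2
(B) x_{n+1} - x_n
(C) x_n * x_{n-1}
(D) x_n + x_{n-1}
B

For the recurrence x_{n+1} = 2x_n - x_{n-1}:

If x_{n+1} = 2x_n - x_{n-1}, then:
x_{n+1} - x_n = x_n - x_{n-1}
The first difference is constant throughout the sequence.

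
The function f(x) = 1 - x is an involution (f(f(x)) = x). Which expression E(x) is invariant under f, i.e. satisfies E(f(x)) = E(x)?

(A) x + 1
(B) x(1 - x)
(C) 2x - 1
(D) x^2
B

Replace x by f(x) = 1 - x in each option and simplify. As a quick numerical cross-check, also compare E(5) with E(f(5)) = E(-4).

(A) x + 1  ->  (1 - x) + 1 = 2 - x; check: E(5) = 6 but E(-4) = -3.   [not invariant]
(B) x(1 - x)  ->  (1 - x)(1 - (1 - x)), which simplifies back to x(1 - x); check: E(5) = -20, E(-4) = -20.   [invariant]
(C) 2x - 1  ->  2(1 - x) - 1 = 1 - 2x; check: E(5) = 9 but E(-4) = -9.   [not invariant]
(D) x^2  ->  (1 - x)^2 = (x - 1)^2; check: E(5) = 25 but E(-4) = 16.   [not invariant]

Only (B) is unchanged. E is symmetric under swapping x with f(x) = 1 - x, which is exactly what an involution does.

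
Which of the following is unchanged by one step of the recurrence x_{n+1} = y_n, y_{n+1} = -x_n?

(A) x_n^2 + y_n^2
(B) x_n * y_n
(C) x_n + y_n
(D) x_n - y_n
A

For the recurrence x_{n+1} = y_n, y_{n+1} = -x_n:

x_{n+1}^2 + y_{n+1}^2 = y_n^2 + (-x_n)^2 = x_n^2 + y_n^2
The sum of squares is conserved (like energy in a harmonic oscillator).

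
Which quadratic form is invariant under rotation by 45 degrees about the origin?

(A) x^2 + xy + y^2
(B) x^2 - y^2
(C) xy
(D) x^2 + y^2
D

Rotation by 45 degrees sends (x, y) to (sqrt(2)x/2 - sqrt(2)y/2, sqrt(2)x/2 + sqrt(2)y/2).
Substitute the transformed coordinates into each option and compare with the original:
(A) x^2 + xy + y^2  ->  (sqrt(2)x/2 - sqrt(2)y/2)^2 + (sqrt(2)x/2 - sqrt(2)y/2)(sqrt(2)x/2 + sqrt(2)y/2) + (sqrt(2)x/2 + sqrt(2)y/2)^2 = 3x^2/2 + y^2/2   [differs from x^2 + xy + y^2: not invariant]
(B) x^2 - y^2  ->  (sqrt(2)x/2 - sqrt(2)y/2)^2 - (sqrt(2)x/2 + sqrt(2)y/2)^2 = -2xy   [differs from x^2 - y^2: not invariant]
(C) xy  ->  (sqrt(2)x/2 - sqrt(2)y/2)(sqrt(2)x/2 + sqrt(2)y/2) = x^2/2 - y^2/2   [differs from xy: not invariant]
(D) x^2 + y^2  ->  (sqrt(2)x/2 - sqrt(2)y/2)^2 + (sqrt(2)x/2 + sqrt(2)y/2)^2 = x^2 + y^2   [equals x^2 + y^2: invariant]

Only option (D), x^2 + y^2, is unchanged by the transformation.
x^2 + y^2 is the squared distance from the origin, which rotations preserve.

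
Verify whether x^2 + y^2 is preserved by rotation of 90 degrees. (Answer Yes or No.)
Yes

Applying rotation by 90 degrees: x' = x*cos(90 degrees) - y*sin(90 degrees) = -y, y' = x*sin(90 degrees) + y*cos(90 degrees) = x

Substituting into x^2 + y^2:
(-y)^2 + (x)^2
= x^2 + y^2

This equals the original expression x^2 + y^2, so it IS invariant.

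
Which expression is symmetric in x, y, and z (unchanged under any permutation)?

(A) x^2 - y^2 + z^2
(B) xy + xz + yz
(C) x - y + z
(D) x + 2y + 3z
B

A symmetric expression is unchanged when the variables are permuted; here the transformation to test is the swap (x, y) -> (y, x).
A symmetric expression must survive every permutation; the single swap x <-> y already eliminates the distractors, and the keyed expression is also unchanged by x <-> z and y <-> z (each variable enters it in exactly the same way).
Substitute the transformed coordinates into each option and compare with the original:
(A) x^2 - y^2 + z^2  ->  (y)^2 - (x)^2 + z^2 = -x^2 + y^2 + z^2   [differs from x^2 - y^2 + z^2: not invariant]
(B) xy + xz + yz  ->  (y)(x) + (y)z + (x)z = xy + xz + yz   [equals xy + xz + yz: invariant]
(C) x - y + z  ->  (y) - (x) + z = -x + y + z   [differs from x - y + z: not invariant]
(D) x + 2y + 3z  ->  (y) + 2(x) + 3z = 2x + y + 3z   [differs from x + 2y + 3z: not invariant]

Only option (B), xy + xz + yz, is unchanged by the transformation.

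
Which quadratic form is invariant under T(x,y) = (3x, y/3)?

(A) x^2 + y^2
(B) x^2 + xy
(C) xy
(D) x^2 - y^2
C

T multiplies x by 3 and divides y by 3.
Substitute the transformed coordinates into each option and compare with the original:
(A) x^2 + y^2  ->  (3x)^2 + (y/3)^2 = 9x^2 + y^2/9   [differs from x^2 + y^2: not invariant]
(B) x^2 + xy  ->  (3x)^2 + (3x)(y/3) = 9x^2 + xy   [differs from x^2 + xy: not invariant]
(C) xy  ->  (3x)(y/3) = xy   [equals xy: invariant]
(D) x^2 - y^2  ->  (3x)^2 - (y/3)^2 = 9x^2 - y^2/9   [differs from x^2 - y^2: not invariant]

Only option (C), xy, is unchanged by the transformation.
The factors 3 and 1/3 cancel only in the pure product xy.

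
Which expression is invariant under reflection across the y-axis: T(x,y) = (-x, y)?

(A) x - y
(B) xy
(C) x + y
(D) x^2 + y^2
D

The map is reflection across the y-axis: T(x,y) = (-x, y).
Substitute the transformed coordinates into each option and compare with the original:
(A) x - y  ->  (-x) - (y) = -x - y   [differs from x - y: not invariant]
(B) xy  ->  (-x)(y) = -xy   [differs from xy: not invariant]
(C) x + y  ->  (-x) + (y) = -x + y   [differs from x + y: not invariant]
(D) x^2 + y^2  ->  (-x)^2 + (y)^2 = x^2 + y^2   [equals x^2 + y^2: invariant]

Only option (D), x^2 + y^2, is unchanged by the transformation.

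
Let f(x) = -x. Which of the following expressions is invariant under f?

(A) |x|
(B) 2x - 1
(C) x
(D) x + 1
A

For f(x) = -x:
Applying f replaces x by -x. Since |-x| = |x|, the absolute value is unchanged by f, whereas x -> -x, 2x - 1 -> -2x - 1 and x + 1 -> -x + 1 all change.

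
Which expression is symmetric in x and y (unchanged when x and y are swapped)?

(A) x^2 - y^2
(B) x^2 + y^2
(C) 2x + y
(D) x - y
B

A symmetric expression is unchanged when the variables are permuted; here the transformation to test is the swap (x, y) -> (y, x).
Substitute the transformed coordinates into each option and compare with the original:
(A) x^2 - y^2  ->  (y)^2 - (x)^2 = -x^2 + y^2   [differs from x^2 - y^2: not invariant]
(B) x^2 + y^2  ->  (y)^2 + (x)^2 = x^2 + y^2   [equals x^2 + y^2: invariant]
(C) 2x + y  ->  2(y) + (x) = x + 2y   [differs from 2x + y: not invariant]
(D) x - y  ->  (y) - (x) = -x + y   [differs from x - y: not invariant]

Only option (B), x^2 + y^2, is unchanged by the transformation.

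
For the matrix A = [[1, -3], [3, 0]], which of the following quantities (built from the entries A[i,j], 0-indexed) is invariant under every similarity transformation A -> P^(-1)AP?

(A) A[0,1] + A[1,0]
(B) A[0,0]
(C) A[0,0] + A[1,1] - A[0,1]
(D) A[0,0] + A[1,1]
D

A[0,0] + A[1,1] is the trace of A. By the cyclic property of the trace, tr(P^(-1)AP) = tr(APP^(-1)) = tr(A), so it is the same for every matrix similar to A.

The other combinations are not similarity invariants. For example, take P = [[1, 1], [0, 1]] (det P = 1), so P^(-1) = [[1, -1], [0, 1]] and
B = P^(-1)AP = [[-2, -5], [3, 3]].
Evaluating each option on A and on B:
(A) A[0,1] + A[1,0]: 0 for A, -2 for B -> changes
(B) A[0,0]: 1 for A, -2 for B -> changes
(C) A[0,0] + A[1,1] - A[0,1]: 4 for A, 6 for B -> changes
(D) A[0,0] + A[1,1]: 1 for A, 1 for B -> unchanged

Only (D) A[0,0] + A[1,1] = 1 survives (and it does so for every P, not just this one), so it is the invariant.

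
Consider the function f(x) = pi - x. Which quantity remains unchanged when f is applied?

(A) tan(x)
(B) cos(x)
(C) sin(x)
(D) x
C

For f(x) = pi - x:
sin(pi - x) = sin(x), so sine is invariant under this transformation.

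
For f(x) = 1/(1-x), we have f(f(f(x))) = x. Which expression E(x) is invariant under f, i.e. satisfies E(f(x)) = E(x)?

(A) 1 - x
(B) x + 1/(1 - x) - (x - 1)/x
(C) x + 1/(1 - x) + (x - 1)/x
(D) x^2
C

Replace x by f(x) = 1/(1 - x) in each option and simplify. As a quick numerical cross-check, also compare E(5) with E(f(5)) = E(-1/4).

(A) 1 - x  ->  1 - (1/(1 - x)) = x/(x - 1); check: E(5) = -4 but E(-1/4) = 5/4.   [not invariant]
(B) x + 1/(1 - x) - (x - 1)/x  ->  (1/(1 - x)) + 1/(1 - (1/(1 - x))) - ((1/(1 - x)) - 1)/(1/(1 - x)) = (x^2(1 - x) - x + (x - 1)^2)/(x(x - 1)); check: E(5) = 79/20 but E(-1/4) = -89/20.   [not invariant]
(C) x + 1/(1 - x) + (x - 1)/x  ->  (1/(1 - x)) + 1/(1 - (1/(1 - x))) + ((1/(1 - x)) - 1)/(1/(1 - x)), which simplifies back to x + 1/(1 - x) + (x - 1)/x; check: E(5) = 111/20, E(-1/4) = 111/20.   [invariant]
(D) x^2  ->  (1/(1 - x))^2 = (x - 1)^(-2); check: E(5) = 25 but E(-1/4) = 1/16.   [not invariant]

Only (C) is unchanged. Indeed f(f(x)) = 1/(1 - 1/(1-x)) = (1-x)/(-x) = (x-1)/x, so E(x) = x + f(x) + f(f(x)) is the sum over the whole 3-cycle; applying f just permutes the three terms cyclically (x -> f(x) -> f(f(x)) -> x), leaving the sum unchanged.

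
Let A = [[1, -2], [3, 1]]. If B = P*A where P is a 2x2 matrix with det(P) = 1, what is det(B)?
7

By the multiplicative property of determinants, det(B) = det(P*A) = det(P) * det(A) = det(A),
so the determinant is invariant under multiplication by any determinant-1 matrix; we just need det(A).

det(A) = (1)(1) - (-2)(3) = 1 - (-6) = 7

Therefore det(B) = 1 * 7 = 7.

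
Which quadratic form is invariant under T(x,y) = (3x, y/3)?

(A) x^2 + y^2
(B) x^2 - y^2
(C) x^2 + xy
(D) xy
D

T multiplies x by 3 and divides y by 3.
Substitute the transformed coordinates into each option and compare with the original:
(A) x^2 + y^2  ->  (3x)^2 + (y/3)^2 = 9x^2 + y^2/9   [differs from x^2 + y^2: not invariant]
(B) x^2 - y^2  ->  (3x)^2 - (y/3)^2 = 9x^2 - y^2/9   [differs from x^2 - y^2: not invariant]
(C) x^2 + xy  ->  (3x)^2 + (3x)(y/3) = 9x^2 + xy   [differs from x^2 + xy: not invariant]
(D) xy  ->  (3x)(y/3) = xy   [equals xy: invariant]

Only option (D), xy, is unchanged by the transformation.
The factors 3 and 1/3 cancel only in the pure product xy.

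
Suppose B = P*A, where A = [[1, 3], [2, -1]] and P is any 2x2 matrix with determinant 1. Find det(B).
-7

By the multiplicative property of determinants, det(B) = det(P*A) = det(P) * det(A) = det(A),
so the determinant is invariant under multiplication by any determinant-1 matrix; we just need det(A).

det(A) = (1)(-1) - (3)(2) = -1 - 6 = -7

Therefore det(B) = 1 * (-7) = -7.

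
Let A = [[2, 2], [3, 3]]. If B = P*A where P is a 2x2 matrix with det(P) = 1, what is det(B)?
0

By the multiplicative property of determinants, det(B) = det(P*A) = det(P) * det(A) = det(A),
so the determinant is invariant under multiplication by any determinant-1 matrix; we just need det(A).

det(A) = (2)(3) - (2)(3) = 6 - 6 = 0

Therefore det(B) = 1 * 0 = 0.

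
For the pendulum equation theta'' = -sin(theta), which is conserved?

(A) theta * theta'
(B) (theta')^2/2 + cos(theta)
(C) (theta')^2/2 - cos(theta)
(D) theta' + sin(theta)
C

A first integral I satisfies dI/dt = 0 along every solution. Differentiate each option and use the equation of motion:
(A) d/dt[theta * theta'] = (theta')^2 + theta theta'' = (theta')^2 - theta sin(theta), not identically 0
(B) d/dt[(theta')^2/2 + cos(theta)] = theta' theta'' - sin(theta) theta' = -2 theta' sin(theta), not identically 0
(C) d/dt[(theta')^2/2 - cos(theta)] = theta' theta'' + sin(theta) theta' = theta'(-sin(theta)) + theta' sin(theta) = 0
(D) d/dt[theta' + sin(theta)] = theta'' + cos(theta) theta' = -sin(theta) + theta' cos(theta), not identically 0

Only (C) has zero time-derivative. This is the total energy: kinetic (theta')^2/2 plus potential -cos(theta).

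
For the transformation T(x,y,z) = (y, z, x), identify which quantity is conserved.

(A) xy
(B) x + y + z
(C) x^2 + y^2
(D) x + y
B

Apply T(x,y,z) = (y, z, x) to each option, i.e. replace (x, y, z) by the transformed coordinates.
Substitute the transformed coordinates into each option and compare with the original:
(A) xy  ->  (y)(z) = yz   [differs from xy: not invariant]
(B) x + y + z  ->  (y) + (z) + (x) = x + y + z   [equals x + y + z: invariant]
(C) x^2 + y^2  ->  (y)^2 + (z)^2 = y^2 + z^2   [differs from x^2 + y^2: not invariant]
(D) x + y  ->  (y) + (z) = y + z   [differs from x + y: not invariant]

Only option (B), x + y + z, is unchanged by the transformation.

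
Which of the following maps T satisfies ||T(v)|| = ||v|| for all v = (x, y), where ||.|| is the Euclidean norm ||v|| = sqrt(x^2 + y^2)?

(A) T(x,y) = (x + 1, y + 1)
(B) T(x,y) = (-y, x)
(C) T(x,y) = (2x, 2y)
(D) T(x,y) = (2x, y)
B

A transformation preserves a norm if ||T(v)|| = ||v|| for every v; a single vector where the norm changes rules an option out.

(A) T(x,y) = (x + 1, y + 1): v = (1, 0) has norm sqrt((1)^2 + (0)^2) = 1, but T(v) = (2, 1) has norm sqrt(5) -- not preserved.
(B) T(x,y) = (-y, x): preserves the norm -- it is an orthogonal map (a rotation/reflection), and (-y)^2 + (x)^2 simplifies to x^2 + y^2.
(C) T(x,y) = (2x, 2y): v = (1, 0) has norm sqrt((1)^2 + (0)^2) = 1, but T(v) = (2, 0) has norm 2 -- not preserved.
(D) T(x,y) = (2x, y): v = (1, 0) has norm sqrt((1)^2 + (0)^2) = 1, but T(v) = (2, 0) has norm 2 -- not preserved.

Therefore the answer is (B).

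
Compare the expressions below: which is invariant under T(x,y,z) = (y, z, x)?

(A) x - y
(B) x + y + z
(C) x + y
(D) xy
B

Apply T(x,y,z) = (y, z, x) to each option, i.e. replace (x, y, z) by the transformed coordinates.
Substitute the transformed coordinates into each option and compare with the original:
(A) x - y  ->  (y) - (z) = y - z   [differs from x - y: not invariant]
(B) x + y + z  ->  (y) + (z) + (x) = x + y + z   [equals x + y + z: invariant]
(C) x + y  ->  (y) + (z) = y + z   [differs from x + y: not invariant]
(D) xy  ->  (y)(z) = yz   [differs from xy: not invariant]

Only option (B), x + y + z, is unchanged by the transformation.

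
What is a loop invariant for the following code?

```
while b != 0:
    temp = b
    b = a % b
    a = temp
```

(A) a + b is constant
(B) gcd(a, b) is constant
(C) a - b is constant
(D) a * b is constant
B

A loop invariant must hold before the first iteration and be re-established by every execution of the body.

(B) gcd(a, b) is constant: One iteration replaces (a, b) by (b, a mod b). Since a mod b = a - q*b for an integer q, any common divisor of a and b divides b and a mod b, and conversely; hence gcd(b, a mod b) = gcd(a, b). For instance (24, 5) -> (5, 4) keeps gcd = 1. At exit b = 0 and a = gcd of the original inputs.

The other options fail:
(A) a + b is constant: e.g. (a, b) = (24, 5) -> (5, 4): the sum goes from 29 to 9.
(C) a - b is constant: e.g. (a, b) = (24, 5) -> (5, 4): the difference goes from 19 to 1.
(D) a * b is constant: e.g. (a, b) = (24, 5) -> (5, 4): the product goes from 120 to 20.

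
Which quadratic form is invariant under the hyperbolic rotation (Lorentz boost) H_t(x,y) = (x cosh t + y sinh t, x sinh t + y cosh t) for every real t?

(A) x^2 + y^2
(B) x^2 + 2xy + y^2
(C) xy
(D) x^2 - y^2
D

Write x' = x cosh t + y sinh t, y' = x sinh t + y cosh t and substitute into each option:
(A) x^2 + y^2: (x cosh t + y sinh t)^2 + (x sinh t + y cosh t)^2 = (x^2 + y^2)(cosh^2 t + sinh^2 t) + 4xy sinh t cosh t = (x^2 + y^2) cosh 2t + 2xy sinh 2t   [not invariant for t != 0]
(B) x^2 + 2xy + y^2: (x' + y')^2 with x' + y' = (x + y)(cosh t + sinh t) = (x + y)e^t, so it becomes (x + y)^2 e^(2t)   [not invariant for t != 0]
(C) xy: (x cosh t + y sinh t)(x sinh t + y cosh t) = xy(cosh^2 t + sinh^2 t) + (x^2 + y^2) sinh t cosh t = xy cosh 2t + (x^2 + y^2)(sinh 2t)/2   [not invariant for t != 0]
(D) x^2 - y^2: (x cosh t + y sinh t)^2 - (x sinh t + y cosh t)^2 = x^2(cosh^2 t - sinh^2 t) + 2xy(cosh t sinh t - sinh t cosh t) + y^2(sinh^2 t - cosh^2 t) = x^2 - y^2   [invariant, using cosh^2 t - sinh^2 t = 1]

Only (D) x^2 - y^2 is unchanged; it is the Minkowski form preserved by Lorentz boosts, just as x^2 + y^2 is preserved by ordinary rotations.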